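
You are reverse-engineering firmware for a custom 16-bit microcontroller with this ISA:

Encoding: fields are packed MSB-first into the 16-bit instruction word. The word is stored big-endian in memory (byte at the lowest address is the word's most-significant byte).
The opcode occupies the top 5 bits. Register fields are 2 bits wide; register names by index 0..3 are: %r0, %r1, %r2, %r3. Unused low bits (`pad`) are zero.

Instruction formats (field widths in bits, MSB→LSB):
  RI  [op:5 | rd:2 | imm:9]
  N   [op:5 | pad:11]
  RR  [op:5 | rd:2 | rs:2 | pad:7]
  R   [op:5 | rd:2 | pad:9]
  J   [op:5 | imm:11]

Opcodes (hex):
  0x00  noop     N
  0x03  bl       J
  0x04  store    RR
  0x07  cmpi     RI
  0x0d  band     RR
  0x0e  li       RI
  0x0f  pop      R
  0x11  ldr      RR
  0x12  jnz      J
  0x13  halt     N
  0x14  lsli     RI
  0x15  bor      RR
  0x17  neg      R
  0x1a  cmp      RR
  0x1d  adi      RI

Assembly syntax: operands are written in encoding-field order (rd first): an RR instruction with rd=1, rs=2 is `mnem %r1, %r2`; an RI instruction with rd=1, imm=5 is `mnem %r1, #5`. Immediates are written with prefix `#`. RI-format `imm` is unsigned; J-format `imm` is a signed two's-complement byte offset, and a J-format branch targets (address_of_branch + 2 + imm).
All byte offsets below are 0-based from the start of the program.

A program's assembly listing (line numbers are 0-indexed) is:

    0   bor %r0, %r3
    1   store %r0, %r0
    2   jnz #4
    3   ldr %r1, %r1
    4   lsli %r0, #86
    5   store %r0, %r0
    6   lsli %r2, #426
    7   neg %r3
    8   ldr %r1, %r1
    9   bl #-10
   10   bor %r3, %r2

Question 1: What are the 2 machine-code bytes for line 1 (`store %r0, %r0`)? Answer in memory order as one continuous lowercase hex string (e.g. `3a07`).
line 1 (store): pack op=0x4:5|rd=0:2|rs=0:2|pad=0:7 = 0x2000; big→ 20 00

2000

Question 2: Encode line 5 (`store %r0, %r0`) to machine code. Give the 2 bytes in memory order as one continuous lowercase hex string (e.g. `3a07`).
L5: store op=0x4:5|rd=0:2|rs=0:2|pad=0:7 ⇒ 0x2000 ⇒ big 20 00

2000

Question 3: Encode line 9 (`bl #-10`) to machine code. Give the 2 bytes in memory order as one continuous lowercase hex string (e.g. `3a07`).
1ff6

line 9 (bl): pack op=0x3:5|imm=-10:11 = 0x1ff6; big→ 1f f6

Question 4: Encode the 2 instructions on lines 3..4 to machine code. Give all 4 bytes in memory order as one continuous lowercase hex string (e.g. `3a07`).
line 3 (ldr): pack op=0x11:5|rd=1:2|rs=1:2|pad=0:7 = 0x8a80; big→ 8a 80
line 4 (lsli): pack op=0x14:5|rd=0:2|imm=86:9 = 0xa056; big→ a0 56

8a80a056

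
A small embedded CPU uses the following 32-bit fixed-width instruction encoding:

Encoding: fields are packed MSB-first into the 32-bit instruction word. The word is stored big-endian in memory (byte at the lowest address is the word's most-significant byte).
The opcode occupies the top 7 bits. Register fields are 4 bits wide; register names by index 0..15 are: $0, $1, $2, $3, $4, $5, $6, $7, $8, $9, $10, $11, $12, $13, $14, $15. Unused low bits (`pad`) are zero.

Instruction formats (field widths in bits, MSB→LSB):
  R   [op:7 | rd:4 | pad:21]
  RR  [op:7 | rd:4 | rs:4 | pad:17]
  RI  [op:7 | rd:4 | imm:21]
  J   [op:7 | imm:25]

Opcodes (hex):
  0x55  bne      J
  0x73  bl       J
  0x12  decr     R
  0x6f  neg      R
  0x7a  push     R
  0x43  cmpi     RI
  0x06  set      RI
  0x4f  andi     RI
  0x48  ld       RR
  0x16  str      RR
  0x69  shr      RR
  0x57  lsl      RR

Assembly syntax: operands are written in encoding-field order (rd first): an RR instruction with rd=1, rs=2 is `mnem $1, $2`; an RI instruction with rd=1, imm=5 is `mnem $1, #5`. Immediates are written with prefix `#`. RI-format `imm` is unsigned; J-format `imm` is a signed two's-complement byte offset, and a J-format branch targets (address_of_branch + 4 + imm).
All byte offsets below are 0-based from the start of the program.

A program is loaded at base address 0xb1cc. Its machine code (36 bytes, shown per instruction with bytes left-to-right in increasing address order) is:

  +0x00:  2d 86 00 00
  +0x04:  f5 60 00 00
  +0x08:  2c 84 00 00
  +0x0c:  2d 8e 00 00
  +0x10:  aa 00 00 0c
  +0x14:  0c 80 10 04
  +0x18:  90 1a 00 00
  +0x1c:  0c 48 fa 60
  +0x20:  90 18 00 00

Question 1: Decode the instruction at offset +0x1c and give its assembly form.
set $2, #588384

off 0x1c: read 0c 48 fa 60 as big → 0x0c48fa60
  opcode bits[31:25]=0x6: set/RI
  rd: (w>>21)&0xf=0x2 → $2
  imm: (w>>0)&0x1fffff=0x8fa60 → #588384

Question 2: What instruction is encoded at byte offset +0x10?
bne #12

off 0x10: read aa 00 00 0c as big → 0xaa00000c
  top 7b → 0x55 → bne [J]
  imm: (w>>0)&0x1ffffff=0xc → #12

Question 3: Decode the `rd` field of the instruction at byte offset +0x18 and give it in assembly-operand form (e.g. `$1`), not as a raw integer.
+0x18: 90 1a 00 00 ⇒ word 0x901a0000 (big)
  opcode bits[31:25]=0x48: ld/RR
  rd@[24:21]=0x0 ⇒ $0
  rs@[20:17]=0xd ⇒ $13

$0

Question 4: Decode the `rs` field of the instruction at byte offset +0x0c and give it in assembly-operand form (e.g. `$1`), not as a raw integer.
off 0x0c: read 2d 8e 00 00 as big → 0x2d8e0000
  top 7b → 0x16 → str [RR]
  rd: (w>>21)&0xf=0xc → $12
  rs: (w>>17)&0xf=0x7 → $7

$7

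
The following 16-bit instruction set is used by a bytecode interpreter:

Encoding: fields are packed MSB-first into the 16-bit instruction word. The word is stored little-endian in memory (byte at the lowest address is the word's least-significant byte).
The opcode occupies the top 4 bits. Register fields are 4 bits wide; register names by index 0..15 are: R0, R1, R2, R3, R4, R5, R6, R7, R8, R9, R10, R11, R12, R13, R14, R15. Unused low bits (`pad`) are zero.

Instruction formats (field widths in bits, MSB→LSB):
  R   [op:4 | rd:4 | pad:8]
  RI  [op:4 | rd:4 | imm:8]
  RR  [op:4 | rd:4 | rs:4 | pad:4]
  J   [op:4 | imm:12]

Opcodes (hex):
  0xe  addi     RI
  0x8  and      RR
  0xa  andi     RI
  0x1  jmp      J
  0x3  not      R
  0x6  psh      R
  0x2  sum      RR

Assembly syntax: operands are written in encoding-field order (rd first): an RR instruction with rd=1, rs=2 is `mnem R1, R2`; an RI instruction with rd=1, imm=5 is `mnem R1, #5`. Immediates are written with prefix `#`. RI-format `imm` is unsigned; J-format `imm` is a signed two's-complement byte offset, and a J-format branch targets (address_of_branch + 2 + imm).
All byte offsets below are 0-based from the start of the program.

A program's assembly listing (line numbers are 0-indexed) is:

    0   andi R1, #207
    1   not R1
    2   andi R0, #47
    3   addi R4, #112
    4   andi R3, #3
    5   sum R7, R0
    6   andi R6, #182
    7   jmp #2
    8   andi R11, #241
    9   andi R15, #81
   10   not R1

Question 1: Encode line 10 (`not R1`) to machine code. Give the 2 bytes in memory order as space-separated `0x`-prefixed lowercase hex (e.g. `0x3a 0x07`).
0x00 0x31

10. not fields op=0x3:4|rd=1:4|pad=0:8 → word 3100h → 00 31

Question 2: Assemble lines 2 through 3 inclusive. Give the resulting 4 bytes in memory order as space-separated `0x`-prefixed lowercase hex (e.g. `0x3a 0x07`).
L2: andi op=0xa:4|rd=0:4|imm=47:8 ⇒ 0xa02f ⇒ little 2f a0
L3: addi op=0xe:4|rd=4:4|imm=112:8 ⇒ 0xe470 ⇒ little 70 e4

0x2f 0xa0 0x70 0xe4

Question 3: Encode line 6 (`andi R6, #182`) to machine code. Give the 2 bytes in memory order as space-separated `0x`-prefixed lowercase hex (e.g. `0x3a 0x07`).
L6: andi op=0xa:4|rd=6:4|imm=182:8 ⇒ 0xa6b6 ⇒ little b6 a6

0xb6 0xa6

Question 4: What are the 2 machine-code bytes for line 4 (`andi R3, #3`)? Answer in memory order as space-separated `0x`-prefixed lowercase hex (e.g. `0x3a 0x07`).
0x03 0xa3

4. andi fields op=0xa:4|rd=3:4|imm=3:8 → word a303h → 03 a3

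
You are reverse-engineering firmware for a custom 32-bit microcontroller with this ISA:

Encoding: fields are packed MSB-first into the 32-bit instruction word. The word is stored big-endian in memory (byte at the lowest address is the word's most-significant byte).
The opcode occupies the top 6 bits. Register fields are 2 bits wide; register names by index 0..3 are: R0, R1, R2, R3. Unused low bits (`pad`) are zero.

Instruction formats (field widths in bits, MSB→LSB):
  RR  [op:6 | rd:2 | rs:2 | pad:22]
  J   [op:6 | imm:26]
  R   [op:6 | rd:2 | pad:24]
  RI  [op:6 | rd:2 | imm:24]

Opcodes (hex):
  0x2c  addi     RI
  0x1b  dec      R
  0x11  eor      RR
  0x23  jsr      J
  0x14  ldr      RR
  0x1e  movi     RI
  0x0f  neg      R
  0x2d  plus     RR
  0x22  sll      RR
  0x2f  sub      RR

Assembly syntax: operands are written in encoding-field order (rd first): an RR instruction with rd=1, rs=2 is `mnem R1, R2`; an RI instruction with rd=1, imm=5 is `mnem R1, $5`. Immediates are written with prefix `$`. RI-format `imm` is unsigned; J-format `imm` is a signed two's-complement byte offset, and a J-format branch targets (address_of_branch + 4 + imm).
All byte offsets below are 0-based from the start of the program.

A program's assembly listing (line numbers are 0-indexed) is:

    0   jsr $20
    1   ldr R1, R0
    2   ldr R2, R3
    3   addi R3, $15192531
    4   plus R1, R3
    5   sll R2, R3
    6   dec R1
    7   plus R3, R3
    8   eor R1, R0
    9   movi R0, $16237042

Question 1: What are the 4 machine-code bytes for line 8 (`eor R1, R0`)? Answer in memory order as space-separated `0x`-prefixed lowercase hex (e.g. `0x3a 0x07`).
8. eor fields op=0x11:6|rd=1:2|rs=0:2|pad=0:22 → word 45000000h → 45 00 00 00

0x45 0x00 0x00 0x00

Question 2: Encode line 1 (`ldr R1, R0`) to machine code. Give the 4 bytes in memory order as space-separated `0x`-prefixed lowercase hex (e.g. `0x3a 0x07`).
0x51 0x00 0x00 0x00

line 1 (ldr): pack op=0x14:6|rd=1:2|rs=0:2|pad=0:22 = 0x51000000; big→ 51 00 00 00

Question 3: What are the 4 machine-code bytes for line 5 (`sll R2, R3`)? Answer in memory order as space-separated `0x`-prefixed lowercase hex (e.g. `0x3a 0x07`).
0x8a 0xc0 0x00 0x00

5. sll fields op=0x22:6|rd=2:2|rs=3:2|pad=0:22 → word 8ac00000h → 8a c0 00 00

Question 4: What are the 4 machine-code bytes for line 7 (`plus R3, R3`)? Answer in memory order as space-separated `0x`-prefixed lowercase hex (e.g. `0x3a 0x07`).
L7: plus op=0x2d:6|rd=3:2|rs=3:2|pad=0:22 ⇒ 0xb7c00000 ⇒ big b7 c0 00 00

0xb7 0xc0 0x00 0x00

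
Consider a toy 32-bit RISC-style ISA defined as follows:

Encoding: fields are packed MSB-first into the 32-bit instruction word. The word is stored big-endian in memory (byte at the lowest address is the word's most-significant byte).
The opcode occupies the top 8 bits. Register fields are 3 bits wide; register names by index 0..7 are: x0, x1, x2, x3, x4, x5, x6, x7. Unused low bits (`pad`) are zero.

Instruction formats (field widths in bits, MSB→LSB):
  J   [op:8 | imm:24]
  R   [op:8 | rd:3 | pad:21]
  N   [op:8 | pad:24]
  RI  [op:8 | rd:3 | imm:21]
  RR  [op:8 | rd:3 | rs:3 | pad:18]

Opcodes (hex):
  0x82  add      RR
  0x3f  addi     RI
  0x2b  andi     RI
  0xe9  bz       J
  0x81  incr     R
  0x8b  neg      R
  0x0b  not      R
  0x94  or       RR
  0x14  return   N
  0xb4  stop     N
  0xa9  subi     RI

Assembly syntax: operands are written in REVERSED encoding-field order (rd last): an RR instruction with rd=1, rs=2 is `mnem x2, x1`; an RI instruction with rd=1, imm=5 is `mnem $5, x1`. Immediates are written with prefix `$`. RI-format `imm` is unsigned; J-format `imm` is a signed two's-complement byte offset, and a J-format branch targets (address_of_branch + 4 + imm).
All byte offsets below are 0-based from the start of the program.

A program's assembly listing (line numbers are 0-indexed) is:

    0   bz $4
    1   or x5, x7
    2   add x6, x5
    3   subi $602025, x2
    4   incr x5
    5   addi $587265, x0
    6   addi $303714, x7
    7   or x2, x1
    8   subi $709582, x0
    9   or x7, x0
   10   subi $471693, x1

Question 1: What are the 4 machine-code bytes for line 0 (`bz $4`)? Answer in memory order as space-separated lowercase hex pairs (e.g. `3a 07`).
e9 00 00 04

line 0 (bz): pack op=0xe9:8|imm=4:24 = 0xe9000004; big→ e9 00 00 04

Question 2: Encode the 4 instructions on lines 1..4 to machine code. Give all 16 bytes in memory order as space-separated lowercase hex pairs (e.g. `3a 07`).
94 f4 00 00 82 b8 00 00 a9 49 2f a9 81 a0 00 00

1. or fields op=0x94:8|rd=7:3|rs=5:3|pad=0:18 → word 94f40000h → 94 f4 00 00
2. add fields op=0x82:8|rd=5:3|rs=6:3|pad=0:18 → word 82b80000h → 82 b8 00 00
3. subi fields op=0xa9:8|rd=2:3|imm=602025:21 → word a9492fa9h → a9 49 2f a9
4. incr fields op=0x81:8|rd=5:3|pad=0:21 → word 81a00000h → 81 a0 00 00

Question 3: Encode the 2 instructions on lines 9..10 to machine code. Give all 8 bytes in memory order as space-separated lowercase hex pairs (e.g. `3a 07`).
94 1c 00 00 a9 27 32 8d

line 9 (or): pack op=0x94:8|rd=0:3|rs=7:3|pad=0:18 = 0x941c0000; big→ 94 1c 00 00
line 10 (subi): pack op=0xa9:8|rd=1:3|imm=471693:21 = 0xa927328d; big→ a9 27 32 8d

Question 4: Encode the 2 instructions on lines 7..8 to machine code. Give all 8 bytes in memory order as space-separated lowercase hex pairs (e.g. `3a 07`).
94 28 00 00 a9 0a d3 ce

7. or fields op=0x94:8|rd=1:3|rs=2:3|pad=0:18 → word 94280000h → 94 28 00 00
8. subi fields op=0xa9:8|rd=0:3|imm=709582:21 → word a90ad3ceh → a9 0a d3 ce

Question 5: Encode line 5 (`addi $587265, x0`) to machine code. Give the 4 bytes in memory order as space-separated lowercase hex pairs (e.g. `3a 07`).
3f 08 f6 01

line 5 (addi): pack op=0x3f:8|rd=0:3|imm=587265:21 = 0x3f08f601; big→ 3f 08 f6 01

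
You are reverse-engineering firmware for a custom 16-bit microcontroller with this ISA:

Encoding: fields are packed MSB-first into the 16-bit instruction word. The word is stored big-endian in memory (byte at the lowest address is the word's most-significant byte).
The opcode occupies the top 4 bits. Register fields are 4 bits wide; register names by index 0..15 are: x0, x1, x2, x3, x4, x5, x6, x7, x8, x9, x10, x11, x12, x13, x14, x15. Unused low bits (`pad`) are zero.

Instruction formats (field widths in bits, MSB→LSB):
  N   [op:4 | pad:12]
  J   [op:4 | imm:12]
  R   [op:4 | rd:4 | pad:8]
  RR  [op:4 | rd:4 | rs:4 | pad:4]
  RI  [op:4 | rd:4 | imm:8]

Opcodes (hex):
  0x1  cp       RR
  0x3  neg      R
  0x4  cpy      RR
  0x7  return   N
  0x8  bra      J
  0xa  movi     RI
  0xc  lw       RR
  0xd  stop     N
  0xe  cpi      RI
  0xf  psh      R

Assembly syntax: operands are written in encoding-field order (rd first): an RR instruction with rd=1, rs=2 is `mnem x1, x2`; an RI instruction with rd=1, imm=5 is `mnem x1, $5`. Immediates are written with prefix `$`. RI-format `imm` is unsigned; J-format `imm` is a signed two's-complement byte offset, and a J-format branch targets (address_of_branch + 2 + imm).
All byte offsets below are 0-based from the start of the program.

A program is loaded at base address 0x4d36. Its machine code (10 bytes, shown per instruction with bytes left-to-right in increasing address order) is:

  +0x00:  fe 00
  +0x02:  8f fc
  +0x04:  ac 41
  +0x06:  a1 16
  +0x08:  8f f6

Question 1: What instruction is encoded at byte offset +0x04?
movi x12, $65

@+04  big-endian(ac 41) = 0xac41
  op=0xac41>>12=0xa ⇒ movi (RI)
  rd@[11:8]=0xc ⇒ x12
  imm@[7:0]=0x41 ⇒ $65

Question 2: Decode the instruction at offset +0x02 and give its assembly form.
bra $-4

+0x02: 8f fc ⇒ word 0x8ffc (big)
  op=0x8ffc>>12=0x8 ⇒ bra (J)
  imm: (w>>0)&0xfff=0xffc (s12→-4) → $-4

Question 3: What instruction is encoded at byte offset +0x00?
+0x00: fe 00 ⇒ word 0xfe00 (big)
  op=0xfe00>>12=0xf ⇒ psh (R)
  [11:8] rd=14 = x14

psh x14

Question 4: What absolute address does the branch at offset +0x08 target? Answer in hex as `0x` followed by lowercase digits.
0x4d36

off 0x08: read 8f f6 as big → 0x8ff6
  top 4b → 0x8 → bra [J]
  imm: (w>>0)&0xfff=0xff6 (s12→-10) → $-10
  target = base 0x4d36 + off 0x08 + 2 + imm -10 = 0x4d36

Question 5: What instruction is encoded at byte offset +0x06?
@+06  big-endian(a1 16) = 0xa116
  opcode bits[15:12]=0xa: movi/RI
  rd@[11:8]=0x1 ⇒ x1
  imm@[7:0]=0x16 ⇒ $22

movi x1, $22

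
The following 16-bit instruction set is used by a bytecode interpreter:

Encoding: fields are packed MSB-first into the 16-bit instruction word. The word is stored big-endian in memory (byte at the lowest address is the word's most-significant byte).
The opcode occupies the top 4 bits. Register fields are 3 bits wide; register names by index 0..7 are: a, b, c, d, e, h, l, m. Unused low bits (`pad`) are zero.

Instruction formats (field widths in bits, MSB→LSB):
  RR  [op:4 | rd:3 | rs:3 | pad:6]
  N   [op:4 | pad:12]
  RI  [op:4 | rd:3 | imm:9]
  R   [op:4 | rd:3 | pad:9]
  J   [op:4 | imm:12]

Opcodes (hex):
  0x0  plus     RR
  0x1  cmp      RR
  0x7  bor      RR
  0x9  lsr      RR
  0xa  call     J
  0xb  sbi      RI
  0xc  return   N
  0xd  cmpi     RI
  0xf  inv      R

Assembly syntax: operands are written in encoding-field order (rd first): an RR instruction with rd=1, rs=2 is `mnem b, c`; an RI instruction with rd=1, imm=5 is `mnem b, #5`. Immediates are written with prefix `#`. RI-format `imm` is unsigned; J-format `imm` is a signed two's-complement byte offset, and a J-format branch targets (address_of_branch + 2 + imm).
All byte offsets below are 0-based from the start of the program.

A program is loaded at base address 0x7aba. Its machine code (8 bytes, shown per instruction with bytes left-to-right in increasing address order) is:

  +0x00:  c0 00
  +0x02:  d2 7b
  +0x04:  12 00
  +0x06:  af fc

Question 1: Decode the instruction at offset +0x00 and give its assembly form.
return

@+00  big-endian(c0 00) = 0xc000
  top 4b → 0xc → return [N]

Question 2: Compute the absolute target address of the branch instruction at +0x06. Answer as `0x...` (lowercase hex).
[06] af fc → 0xaffc
  opcode bits[15:12]=0xa: call/J
  [11:0] imm=4092 (s12→-4) = #-4
  target = base 0x7aba + off 0x06 + 2 + imm -4 = 0x7abe

0x7abe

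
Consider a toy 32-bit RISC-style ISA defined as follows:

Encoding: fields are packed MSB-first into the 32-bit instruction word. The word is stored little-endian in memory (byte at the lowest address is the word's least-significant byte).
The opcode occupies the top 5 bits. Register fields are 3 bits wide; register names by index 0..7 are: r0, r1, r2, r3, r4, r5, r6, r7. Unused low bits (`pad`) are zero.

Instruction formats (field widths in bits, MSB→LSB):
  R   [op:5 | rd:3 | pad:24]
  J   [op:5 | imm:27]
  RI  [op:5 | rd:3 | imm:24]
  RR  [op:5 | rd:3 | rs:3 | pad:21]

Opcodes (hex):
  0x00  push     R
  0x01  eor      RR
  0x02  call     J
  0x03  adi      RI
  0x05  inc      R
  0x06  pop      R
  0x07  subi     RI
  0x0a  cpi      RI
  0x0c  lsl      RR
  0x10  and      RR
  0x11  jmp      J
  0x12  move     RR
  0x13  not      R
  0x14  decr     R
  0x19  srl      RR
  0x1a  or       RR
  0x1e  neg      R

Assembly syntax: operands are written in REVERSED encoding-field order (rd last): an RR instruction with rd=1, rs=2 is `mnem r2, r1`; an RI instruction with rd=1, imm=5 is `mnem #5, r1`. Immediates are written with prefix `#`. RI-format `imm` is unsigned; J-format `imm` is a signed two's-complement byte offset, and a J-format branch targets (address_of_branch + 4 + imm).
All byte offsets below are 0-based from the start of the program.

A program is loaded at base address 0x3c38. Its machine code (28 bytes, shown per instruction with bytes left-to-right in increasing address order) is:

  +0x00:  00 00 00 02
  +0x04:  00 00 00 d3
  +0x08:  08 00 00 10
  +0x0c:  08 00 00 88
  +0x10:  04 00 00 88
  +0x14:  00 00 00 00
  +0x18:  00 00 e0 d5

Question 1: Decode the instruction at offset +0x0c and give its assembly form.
off 0x0c: read 08 00 00 88 as little → 0x88000008
  opcode bits[31:27]=0x11: jmp/J
  imm@[26:0]=0x8 ⇒ #8

jmp #8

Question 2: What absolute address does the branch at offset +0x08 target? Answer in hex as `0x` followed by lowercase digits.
0x3c4c

off 0x08: read 08 00 00 10 as little → 0x10000008
  top 5b → 0x2 → call [J]
  [26:0] imm=8 = #8
  target = base 0x3c38 + off 0x08 + 4 + imm 8 = 0x3c4c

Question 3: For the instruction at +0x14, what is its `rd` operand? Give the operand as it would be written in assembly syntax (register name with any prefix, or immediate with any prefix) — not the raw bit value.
[14] 00 00 00 00 → 0x00000000
  opcode bits[31:27]=0x0: push/R
  [26:24] rd=0 = r0

r0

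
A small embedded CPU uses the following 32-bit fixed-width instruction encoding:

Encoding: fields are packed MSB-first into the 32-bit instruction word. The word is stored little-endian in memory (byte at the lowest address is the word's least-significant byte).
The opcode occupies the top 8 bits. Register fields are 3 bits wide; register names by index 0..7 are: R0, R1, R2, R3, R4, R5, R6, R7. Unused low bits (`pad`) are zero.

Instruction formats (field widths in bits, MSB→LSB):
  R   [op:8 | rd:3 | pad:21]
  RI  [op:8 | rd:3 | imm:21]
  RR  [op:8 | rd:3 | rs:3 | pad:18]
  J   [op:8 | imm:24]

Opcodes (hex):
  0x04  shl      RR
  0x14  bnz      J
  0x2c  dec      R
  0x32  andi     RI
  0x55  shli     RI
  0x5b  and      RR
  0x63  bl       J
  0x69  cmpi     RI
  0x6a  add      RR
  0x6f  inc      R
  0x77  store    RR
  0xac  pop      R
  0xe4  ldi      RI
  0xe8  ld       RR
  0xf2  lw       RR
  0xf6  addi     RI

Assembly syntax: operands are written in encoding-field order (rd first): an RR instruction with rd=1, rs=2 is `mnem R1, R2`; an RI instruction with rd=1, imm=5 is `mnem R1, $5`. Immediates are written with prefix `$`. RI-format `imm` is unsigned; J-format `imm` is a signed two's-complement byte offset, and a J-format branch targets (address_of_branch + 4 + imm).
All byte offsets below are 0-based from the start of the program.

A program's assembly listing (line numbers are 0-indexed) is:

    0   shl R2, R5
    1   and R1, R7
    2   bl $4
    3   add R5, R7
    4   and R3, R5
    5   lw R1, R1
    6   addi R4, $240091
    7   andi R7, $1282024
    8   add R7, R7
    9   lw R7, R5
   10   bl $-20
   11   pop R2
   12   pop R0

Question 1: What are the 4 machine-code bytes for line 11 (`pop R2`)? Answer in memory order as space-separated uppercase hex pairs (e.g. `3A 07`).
line 11 (pop): pack op=0xac:8|rd=2:3|pad=0:21 = 0xac400000; little→ 00 00 40 ac

00 00 40 AC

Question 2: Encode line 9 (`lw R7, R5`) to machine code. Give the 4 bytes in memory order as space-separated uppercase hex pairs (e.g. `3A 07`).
00 00 F4 F2

line 9 (lw): pack op=0xf2:8|rd=7:3|rs=5:3|pad=0:18 = 0xf2f40000; little→ 00 00 f4 f2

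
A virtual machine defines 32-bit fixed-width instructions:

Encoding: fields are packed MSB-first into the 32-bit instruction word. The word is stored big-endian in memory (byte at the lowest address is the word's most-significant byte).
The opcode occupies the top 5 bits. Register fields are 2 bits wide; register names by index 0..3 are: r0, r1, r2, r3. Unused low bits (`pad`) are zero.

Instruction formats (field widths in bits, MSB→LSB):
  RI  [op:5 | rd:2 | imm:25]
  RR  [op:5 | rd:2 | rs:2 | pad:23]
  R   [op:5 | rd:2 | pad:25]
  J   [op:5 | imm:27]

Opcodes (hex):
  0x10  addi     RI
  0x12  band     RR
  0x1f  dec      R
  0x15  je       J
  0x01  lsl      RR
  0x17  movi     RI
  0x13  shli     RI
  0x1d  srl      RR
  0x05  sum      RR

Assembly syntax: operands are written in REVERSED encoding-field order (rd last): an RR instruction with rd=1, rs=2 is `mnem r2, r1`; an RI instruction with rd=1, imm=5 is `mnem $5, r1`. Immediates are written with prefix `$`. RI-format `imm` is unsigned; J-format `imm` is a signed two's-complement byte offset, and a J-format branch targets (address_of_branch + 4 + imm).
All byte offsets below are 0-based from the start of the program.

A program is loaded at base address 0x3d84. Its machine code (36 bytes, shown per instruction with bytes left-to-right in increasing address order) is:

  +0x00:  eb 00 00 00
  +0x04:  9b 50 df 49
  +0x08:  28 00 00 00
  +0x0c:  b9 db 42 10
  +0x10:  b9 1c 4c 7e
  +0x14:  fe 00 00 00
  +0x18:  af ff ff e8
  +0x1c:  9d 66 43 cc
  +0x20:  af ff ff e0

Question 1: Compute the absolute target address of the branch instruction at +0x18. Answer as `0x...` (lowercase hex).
0x3d88

[18] af ff ff e8 → 0xafffffe8
  top 5b → 0x15 → je [J]
  imm: (w>>0)&0x7ffffff=0x7ffffe8 (s27→-24) → $-24
  target = base 0x3d84 + off 0x18 + 4 + imm -24 = 0x3d88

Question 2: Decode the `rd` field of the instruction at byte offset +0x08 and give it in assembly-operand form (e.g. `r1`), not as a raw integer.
@+08  big-endian(28 00 00 00) = 0x28000000
  opcode bits[31:27]=0x5: sum/RR
  rd: (w>>25)&0x3=0x0 → r0
  rs: (w>>23)&0x3=0x0 → r0

r0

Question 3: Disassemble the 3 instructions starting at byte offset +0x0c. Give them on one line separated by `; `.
movi $31146512, r0; movi $18631806, r0; dec r3

[0c] b9 db 42 10 → 0xb9db4210
  opcode bits[31:27]=0x17: movi/RI
  rd: (w>>25)&0x3=0x0 → r0
  imm: (w>>0)&0x1ffffff=0x1db4210 → $31146512
[10] b9 1c 4c 7e → 0xb91c4c7e
  opcode bits[31:27]=0x17: movi/RI
  rd: (w>>25)&0x3=0x0 → r0
  imm: (w>>0)&0x1ffffff=0x11c4c7e → $18631806
[14] fe 00 00 00 → 0xfe000000
  opcode bits[31:27]=0x1f: dec/R
  rd: (w>>25)&0x3=0x3 → r3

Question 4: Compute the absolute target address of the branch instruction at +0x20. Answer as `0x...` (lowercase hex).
0x3d88

@+20  big-endian(af ff ff e0) = 0xafffffe0
  opcode bits[31:27]=0x15: je/J
  imm@[26:0]=0x7ffffe0 (s27→-32) ⇒ $-32
  target = base 0x3d84 + off 0x20 + 4 + imm -32 = 0x3d88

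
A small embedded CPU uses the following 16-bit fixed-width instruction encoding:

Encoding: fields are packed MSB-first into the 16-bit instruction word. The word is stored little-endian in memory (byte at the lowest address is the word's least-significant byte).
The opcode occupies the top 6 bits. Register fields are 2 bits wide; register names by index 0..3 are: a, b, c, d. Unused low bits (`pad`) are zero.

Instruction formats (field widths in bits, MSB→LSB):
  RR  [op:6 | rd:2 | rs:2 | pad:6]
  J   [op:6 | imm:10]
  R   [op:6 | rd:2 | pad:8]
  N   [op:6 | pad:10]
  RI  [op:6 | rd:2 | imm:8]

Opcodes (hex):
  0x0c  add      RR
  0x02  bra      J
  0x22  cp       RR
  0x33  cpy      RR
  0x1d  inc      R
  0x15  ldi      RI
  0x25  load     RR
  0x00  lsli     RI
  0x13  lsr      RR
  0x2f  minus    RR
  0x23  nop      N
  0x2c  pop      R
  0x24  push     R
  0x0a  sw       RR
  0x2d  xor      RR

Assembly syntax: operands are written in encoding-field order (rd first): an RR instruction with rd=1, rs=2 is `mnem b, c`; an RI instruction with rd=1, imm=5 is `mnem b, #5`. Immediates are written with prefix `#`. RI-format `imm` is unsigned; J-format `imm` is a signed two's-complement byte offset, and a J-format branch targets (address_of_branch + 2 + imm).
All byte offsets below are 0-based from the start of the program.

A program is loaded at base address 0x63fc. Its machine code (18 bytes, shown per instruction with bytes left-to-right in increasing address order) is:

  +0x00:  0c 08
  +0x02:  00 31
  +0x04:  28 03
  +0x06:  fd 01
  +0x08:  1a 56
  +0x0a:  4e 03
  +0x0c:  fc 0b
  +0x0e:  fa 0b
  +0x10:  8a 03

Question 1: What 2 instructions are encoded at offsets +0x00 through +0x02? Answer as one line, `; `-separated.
bra #12; add b, a

+0x00: 0c 08 ⇒ word 0x080c (little)
  op=0x080c>>10=0x2 ⇒ bra (J)
  imm: (w>>0)&0x3ff=0xc → #12
+0x02: 00 31 ⇒ word 0x3100 (little)
  op=0x3100>>10=0xc ⇒ add (RR)
  rd: (w>>8)&0x3=0x1 → b
  rs: (w>>6)&0x3=0x0 → a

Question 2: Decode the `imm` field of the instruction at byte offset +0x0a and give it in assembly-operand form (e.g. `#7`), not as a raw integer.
+0x0a: 4e 03 ⇒ word 0x034e (little)
  top 6b → 0x0 → lsli [RI]
  rd@[9:8]=0x3 ⇒ d
  imm@[7:0]=0x4e ⇒ #78

#78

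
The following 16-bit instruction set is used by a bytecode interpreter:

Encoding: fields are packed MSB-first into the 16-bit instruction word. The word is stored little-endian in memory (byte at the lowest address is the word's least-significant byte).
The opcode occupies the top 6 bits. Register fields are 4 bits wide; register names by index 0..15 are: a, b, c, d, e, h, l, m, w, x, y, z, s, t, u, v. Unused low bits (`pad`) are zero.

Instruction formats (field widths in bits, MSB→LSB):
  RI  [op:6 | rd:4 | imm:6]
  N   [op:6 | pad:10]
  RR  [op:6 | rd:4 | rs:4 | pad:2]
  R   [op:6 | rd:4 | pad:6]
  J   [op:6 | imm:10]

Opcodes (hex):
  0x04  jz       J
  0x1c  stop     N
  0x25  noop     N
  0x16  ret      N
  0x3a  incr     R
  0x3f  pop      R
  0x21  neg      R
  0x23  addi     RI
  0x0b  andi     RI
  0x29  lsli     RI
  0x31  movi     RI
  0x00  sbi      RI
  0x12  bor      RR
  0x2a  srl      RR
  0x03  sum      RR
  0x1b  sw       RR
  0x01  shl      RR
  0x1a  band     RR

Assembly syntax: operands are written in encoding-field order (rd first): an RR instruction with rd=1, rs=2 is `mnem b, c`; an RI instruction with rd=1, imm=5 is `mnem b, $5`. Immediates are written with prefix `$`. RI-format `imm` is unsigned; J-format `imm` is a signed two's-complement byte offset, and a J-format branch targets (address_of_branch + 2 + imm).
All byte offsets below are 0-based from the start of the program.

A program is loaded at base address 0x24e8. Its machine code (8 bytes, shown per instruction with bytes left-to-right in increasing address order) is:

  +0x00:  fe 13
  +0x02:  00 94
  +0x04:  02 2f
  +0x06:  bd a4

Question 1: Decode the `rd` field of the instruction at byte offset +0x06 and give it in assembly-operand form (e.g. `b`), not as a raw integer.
c

off 0x06: read bd a4 as little → 0xa4bd
  top 6b → 0x29 → lsli [RI]
  rd: (w>>6)&0xf=0x2 → c
  imm: (w>>0)&0x3f=0x3d → $61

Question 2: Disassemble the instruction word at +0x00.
jz $-2

@+00  little-endian(fe 13) = 0x13fe
  top 6b → 0x4 → jz [J]
  [9:0] imm=1022 (s10→-2) = $-2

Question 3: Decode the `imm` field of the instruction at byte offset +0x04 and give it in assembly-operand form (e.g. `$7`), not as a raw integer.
$2

[04] 02 2f → 0x2f02
  opcode bits[15:10]=0xb: andi/RI
  [9:6] rd=12 = s
  [5:0] imm=2 = $2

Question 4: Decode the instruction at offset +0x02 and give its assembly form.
noop

[02] 00 94 → 0x9400
  opcode bits[15:10]=0x25: noop/N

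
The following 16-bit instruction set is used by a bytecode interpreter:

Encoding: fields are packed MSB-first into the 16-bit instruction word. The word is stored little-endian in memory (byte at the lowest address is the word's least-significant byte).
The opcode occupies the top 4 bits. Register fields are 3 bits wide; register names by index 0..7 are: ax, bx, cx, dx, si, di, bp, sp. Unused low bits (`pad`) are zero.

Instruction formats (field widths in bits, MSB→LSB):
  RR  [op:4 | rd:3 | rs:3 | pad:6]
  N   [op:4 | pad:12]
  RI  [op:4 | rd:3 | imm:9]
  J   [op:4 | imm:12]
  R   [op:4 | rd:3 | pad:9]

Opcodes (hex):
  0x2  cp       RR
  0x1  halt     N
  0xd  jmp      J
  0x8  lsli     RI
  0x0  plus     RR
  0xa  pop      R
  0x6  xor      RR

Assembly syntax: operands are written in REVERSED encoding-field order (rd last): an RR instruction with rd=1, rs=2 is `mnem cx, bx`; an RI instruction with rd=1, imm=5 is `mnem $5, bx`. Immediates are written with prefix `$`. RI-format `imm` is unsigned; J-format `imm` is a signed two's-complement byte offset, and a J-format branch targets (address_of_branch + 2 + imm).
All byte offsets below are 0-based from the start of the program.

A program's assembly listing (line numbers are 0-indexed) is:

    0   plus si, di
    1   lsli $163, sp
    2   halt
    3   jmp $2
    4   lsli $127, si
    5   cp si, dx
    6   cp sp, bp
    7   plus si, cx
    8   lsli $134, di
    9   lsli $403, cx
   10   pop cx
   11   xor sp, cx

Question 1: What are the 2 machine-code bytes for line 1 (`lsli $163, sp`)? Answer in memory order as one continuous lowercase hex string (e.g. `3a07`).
a38e

L1: lsli op=0x8:4|rd=7:3|imm=163:9 ⇒ 0x8ea3 ⇒ little a3 8e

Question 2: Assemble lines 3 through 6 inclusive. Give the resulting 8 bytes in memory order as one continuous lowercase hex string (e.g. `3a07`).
line 3 (jmp): pack op=0xd:4|imm=2:12 = 0xd002; little→ 02 d0
line 4 (lsli): pack op=0x8:4|rd=4:3|imm=127:9 = 0x887f; little→ 7f 88
line 5 (cp): pack op=0x2:4|rd=3:3|rs=4:3|pad=0:6 = 0x2700; little→ 00 27
line 6 (cp): pack op=0x2:4|rd=6:3|rs=7:3|pad=0:6 = 0x2dc0; little→ c0 2d

02d07f880027c02d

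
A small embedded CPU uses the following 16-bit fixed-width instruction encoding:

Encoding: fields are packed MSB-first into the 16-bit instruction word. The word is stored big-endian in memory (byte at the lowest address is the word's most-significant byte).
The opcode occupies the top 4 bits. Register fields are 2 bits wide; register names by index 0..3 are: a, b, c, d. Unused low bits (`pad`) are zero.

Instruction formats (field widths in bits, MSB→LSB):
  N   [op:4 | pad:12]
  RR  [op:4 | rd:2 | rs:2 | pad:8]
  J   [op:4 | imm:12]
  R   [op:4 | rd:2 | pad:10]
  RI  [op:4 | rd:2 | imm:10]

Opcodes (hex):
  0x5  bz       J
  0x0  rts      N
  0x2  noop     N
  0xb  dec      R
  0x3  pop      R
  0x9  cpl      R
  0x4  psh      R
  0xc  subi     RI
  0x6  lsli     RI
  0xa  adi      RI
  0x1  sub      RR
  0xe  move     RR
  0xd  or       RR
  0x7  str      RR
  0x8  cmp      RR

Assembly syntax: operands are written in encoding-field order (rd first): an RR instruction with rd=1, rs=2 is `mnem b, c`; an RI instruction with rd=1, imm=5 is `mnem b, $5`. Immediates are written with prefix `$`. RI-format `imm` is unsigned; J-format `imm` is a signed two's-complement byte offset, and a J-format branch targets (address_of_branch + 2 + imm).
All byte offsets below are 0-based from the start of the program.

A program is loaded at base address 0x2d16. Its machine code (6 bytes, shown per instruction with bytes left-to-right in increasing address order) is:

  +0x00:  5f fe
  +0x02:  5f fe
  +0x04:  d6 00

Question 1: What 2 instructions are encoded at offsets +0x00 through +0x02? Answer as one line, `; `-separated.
bz $-2; bz $-2

+0x00: 5f fe ⇒ word 0x5ffe (big)
  top 4b → 0x5 → bz [J]
  imm@[11:0]=0xffe (s12→-2) ⇒ $-2
+0x02: 5f fe ⇒ word 0x5ffe (big)
  top 4b → 0x5 → bz [J]
  imm@[11:0]=0xffe (s12→-2) ⇒ $-2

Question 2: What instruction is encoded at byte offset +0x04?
+0x04: d6 00 ⇒ word 0xd600 (big)
  opcode bits[15:12]=0xd: or/RR
  rd: (w>>10)&0x3=0x1 → b
  rs: (w>>8)&0x3=0x2 → c

or b, c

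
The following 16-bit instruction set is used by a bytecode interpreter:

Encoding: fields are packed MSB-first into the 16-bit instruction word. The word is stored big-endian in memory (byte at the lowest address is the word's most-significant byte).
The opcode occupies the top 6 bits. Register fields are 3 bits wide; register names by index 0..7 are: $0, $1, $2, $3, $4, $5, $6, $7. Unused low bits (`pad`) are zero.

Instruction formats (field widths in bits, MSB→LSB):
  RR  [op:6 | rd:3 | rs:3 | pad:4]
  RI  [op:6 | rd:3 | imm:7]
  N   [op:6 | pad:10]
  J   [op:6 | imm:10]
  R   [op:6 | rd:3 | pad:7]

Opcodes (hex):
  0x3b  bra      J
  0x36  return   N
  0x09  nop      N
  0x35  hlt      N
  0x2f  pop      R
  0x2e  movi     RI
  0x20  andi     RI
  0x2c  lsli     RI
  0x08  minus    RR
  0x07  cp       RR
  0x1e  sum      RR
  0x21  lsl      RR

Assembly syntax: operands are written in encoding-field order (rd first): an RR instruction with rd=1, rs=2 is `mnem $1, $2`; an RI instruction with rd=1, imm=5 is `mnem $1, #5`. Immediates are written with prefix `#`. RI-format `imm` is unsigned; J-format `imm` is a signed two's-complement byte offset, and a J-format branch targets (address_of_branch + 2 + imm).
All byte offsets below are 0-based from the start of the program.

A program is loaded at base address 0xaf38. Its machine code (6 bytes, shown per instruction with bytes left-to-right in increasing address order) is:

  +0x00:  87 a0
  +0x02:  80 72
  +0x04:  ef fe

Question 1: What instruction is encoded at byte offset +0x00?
off 0x00: read 87 a0 as big → 0x87a0
  top 6b → 0x21 → lsl [RR]
  [9:7] rd=7 = $7
  [6:4] rs=2 = $2

lsl $7, $2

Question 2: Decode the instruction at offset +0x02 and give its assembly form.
[02] 80 72 → 0x8072
  opcode bits[15:10]=0x20: andi/RI
  [9:7] rd=0 = $0
  [6:0] imm=114 = #114

andi $0, #114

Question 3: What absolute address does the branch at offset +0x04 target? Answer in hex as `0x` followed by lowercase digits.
0xaf3c

[04] ef fe → 0xeffe
  top 6b → 0x3b → bra [J]
  imm: (w>>0)&0x3ff=0x3fe (s10→-2) → #-2
  target = base 0xaf38 + off 0x04 + 2 + imm -2 = 0xaf3c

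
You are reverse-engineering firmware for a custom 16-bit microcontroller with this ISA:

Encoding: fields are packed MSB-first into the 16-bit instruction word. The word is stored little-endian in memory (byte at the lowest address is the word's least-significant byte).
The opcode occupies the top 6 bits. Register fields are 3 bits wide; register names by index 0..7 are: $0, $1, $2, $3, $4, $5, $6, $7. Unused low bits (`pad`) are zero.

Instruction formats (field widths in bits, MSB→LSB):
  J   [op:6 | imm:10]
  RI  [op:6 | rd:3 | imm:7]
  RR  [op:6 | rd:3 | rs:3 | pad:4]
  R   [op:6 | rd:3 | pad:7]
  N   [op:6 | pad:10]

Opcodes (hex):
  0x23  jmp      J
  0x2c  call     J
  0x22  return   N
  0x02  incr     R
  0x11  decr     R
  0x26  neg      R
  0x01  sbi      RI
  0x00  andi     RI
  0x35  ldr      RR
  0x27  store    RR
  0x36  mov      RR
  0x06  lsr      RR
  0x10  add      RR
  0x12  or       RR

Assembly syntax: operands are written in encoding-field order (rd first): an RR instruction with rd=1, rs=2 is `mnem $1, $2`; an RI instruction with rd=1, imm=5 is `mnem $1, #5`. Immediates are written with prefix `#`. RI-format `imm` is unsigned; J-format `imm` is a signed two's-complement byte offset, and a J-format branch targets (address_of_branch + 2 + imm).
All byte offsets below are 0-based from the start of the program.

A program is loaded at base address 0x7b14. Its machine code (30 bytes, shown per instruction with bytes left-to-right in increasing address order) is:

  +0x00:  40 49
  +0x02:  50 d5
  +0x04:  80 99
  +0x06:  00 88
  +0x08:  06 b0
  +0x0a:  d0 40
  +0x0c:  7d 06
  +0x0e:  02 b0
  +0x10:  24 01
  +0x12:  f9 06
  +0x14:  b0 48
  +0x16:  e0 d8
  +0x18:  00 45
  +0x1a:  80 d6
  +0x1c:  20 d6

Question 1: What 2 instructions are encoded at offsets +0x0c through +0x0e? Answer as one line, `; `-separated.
sbi $4, #125; call #2

off 0x0c: read 7d 06 as little → 0x067d
  opcode bits[15:10]=0x1: sbi/RI
  [9:7] rd=4 = $4
  [6:0] imm=125 = #125
off 0x0e: read 02 b0 as little → 0xb002
  opcode bits[15:10]=0x2c: call/J
  [9:0] imm=2 = #2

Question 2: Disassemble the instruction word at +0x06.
return

[06] 00 88 → 0x8800
  top 6b → 0x22 → return [N]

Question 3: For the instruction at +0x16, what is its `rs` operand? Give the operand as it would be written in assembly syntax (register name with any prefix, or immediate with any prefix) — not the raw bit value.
+0x16: e0 d8 ⇒ word 0xd8e0 (little)
  op=0xd8e0>>10=0x36 ⇒ mov (RR)
  [9:7] rd=1 = $1
  [6:4] rs=6 = $6

$6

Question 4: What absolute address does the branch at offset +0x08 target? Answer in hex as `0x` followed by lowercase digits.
[08] 06 b0 → 0xb006
  op=0xb006>>10=0x2c ⇒ call (J)
  [9:0] imm=6 = #6
  target = base 0x7b14 + off 0x08 + 2 + imm 6 = 0x7b24

0x7b24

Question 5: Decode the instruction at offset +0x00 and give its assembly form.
@+00  little-endian(40 49) = 0x4940
  op=0x4940>>10=0x12 ⇒ or (RR)
  [9:7] rd=2 = $2
  [6:4] rs=4 = $4

or $2, $4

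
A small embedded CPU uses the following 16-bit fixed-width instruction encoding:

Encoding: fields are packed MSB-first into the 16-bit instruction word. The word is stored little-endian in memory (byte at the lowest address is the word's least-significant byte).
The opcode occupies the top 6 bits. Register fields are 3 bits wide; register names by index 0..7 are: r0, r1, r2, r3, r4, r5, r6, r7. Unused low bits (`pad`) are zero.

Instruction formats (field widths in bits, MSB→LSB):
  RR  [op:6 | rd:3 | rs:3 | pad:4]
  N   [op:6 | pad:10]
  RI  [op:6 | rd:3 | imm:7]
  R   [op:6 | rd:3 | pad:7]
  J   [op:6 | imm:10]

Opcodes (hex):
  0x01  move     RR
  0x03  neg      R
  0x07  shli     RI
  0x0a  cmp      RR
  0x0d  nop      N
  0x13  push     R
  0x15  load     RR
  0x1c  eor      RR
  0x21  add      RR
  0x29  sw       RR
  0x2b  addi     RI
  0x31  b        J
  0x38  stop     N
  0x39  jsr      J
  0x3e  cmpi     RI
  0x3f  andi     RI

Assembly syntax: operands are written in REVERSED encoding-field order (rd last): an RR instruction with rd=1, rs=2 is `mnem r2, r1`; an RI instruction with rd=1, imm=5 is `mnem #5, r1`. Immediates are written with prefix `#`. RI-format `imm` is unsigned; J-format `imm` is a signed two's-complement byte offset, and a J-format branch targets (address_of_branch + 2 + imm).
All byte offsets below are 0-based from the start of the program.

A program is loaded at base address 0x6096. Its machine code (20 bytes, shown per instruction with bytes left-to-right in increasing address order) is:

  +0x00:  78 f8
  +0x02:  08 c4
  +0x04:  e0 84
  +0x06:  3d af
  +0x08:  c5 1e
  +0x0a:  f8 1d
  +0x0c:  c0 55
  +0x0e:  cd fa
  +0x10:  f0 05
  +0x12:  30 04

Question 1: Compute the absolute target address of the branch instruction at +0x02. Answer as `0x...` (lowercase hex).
0x60a2

[02] 08 c4 → 0xc408
  op=0xc408>>10=0x31 ⇒ b (J)
  [9:0] imm=8 = #8
  target = base 0x6096 + off 0x02 + 2 + imm 8 = 0x60a2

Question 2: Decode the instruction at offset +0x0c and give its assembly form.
load r4, r3

@+0c  little-endian(c0 55) = 0x55c0
  top 6b → 0x15 → load [RR]
  [9:7] rd=3 = r3
  [6:4] rs=4 = r4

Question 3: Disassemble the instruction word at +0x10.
move r7, r3

+0x10: f0 05 ⇒ word 0x05f0 (little)
  top 6b → 0x1 → move [RR]
  rd@[9:7]=0x3 ⇒ r3
  rs@[6:4]=0x7 ⇒ r7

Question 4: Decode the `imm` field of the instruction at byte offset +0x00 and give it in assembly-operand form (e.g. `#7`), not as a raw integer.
[00] 78 f8 → 0xf878
  top 6b → 0x3e → cmpi [RI]
  [9:7] rd=0 = r0
  [6:0] imm=120 = #120

#120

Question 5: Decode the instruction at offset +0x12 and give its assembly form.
@+12  little-endian(30 04) = 0x0430
  top 6b → 0x1 → move [RR]
  rd@[9:7]=0x0 ⇒ r0
  rs@[6:4]=0x3 ⇒ r3

move r3, r0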